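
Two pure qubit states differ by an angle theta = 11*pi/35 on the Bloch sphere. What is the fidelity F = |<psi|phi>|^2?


For states separated by angle theta on Bloch sphere:
F = cos^2(theta/2)
theta = 11*pi/35 = 0.9874
theta/2 = 0.4937
cos(theta/2) = 0.8806
F = 0.7754

0.7754


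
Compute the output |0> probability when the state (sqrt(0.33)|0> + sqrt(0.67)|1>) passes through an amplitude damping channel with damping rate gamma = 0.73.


For amplitude damping with parameter gamma on state sqrt(a)|0> + sqrt(b)|1>:
alpha^2 = 0.33, beta^2 = 0.67
P(|0>) = alpha^2 + gamma * beta^2
= 0.33 + 0.73 * 0.67
= 0.33 + 0.4891
= 0.8191

0.8191


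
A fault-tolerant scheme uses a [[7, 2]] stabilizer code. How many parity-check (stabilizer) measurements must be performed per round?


For an [[n,k]] stabilizer code:
Number of stabilizer generators = n - k
= 7 - 2
= 5

5


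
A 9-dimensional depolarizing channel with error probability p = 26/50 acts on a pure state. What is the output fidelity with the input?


F = (1-p) + p/d
= (1 - 0.5200) + 0.5200/9
= 0.4800 + 0.0578
= 0.5378

0.5378


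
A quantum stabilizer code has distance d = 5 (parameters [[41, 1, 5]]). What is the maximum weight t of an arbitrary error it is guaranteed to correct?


Code parameters: [[41, 1, 5]], distance d = 5.
Number of correctable errors = floor((d-1)/2)
= floor((5 - 1)/2)
= floor(4/2)
= 2

2


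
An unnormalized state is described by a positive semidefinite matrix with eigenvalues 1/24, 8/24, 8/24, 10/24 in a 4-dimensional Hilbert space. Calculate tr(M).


tr(M) = sum of eigenvalues
= 1/24 + 8/24 + 8/24 + 10/24
= 27/24
= 1.1250

1.1250


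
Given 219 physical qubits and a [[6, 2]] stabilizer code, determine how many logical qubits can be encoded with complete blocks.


Each code block uses 6 physical qubits for 2 logical qubit(s).
Number of complete blocks = floor(219 / 6) = 36
Logical qubits = 36 * 2
= 72

72


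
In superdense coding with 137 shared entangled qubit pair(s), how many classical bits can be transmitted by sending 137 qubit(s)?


Superdense coding allows 2 classical bits per shared entangled pair.
137 pair(s) -> 2 * 137 = 274 classical bits

274


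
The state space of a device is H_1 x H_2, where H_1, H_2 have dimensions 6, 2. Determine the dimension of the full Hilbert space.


dim(H_1 x H_2) = 6 * 2
= 12

12


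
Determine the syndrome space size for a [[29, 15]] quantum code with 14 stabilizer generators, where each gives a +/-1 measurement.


Each stabilizer generator gives a binary (+1 or -1) measurement outcome.
With 14 independent generators:
Total syndromes = 2^14
= 16384

16384


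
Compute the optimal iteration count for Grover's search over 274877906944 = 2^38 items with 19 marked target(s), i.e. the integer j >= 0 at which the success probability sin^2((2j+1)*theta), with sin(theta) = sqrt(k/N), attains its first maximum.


After j Grover iterations the success probability is P(j) = sin^2((2j+1)*theta), where sin(theta) = sqrt(k/N).
N = 2^38 = 274877906944, k = 19
sin(theta) = sqrt(k/N) = 8.313939941e-06
theta = arcsin(sqrt(k/N)) = 8.313939941e-06 rad
P(j) reaches its first maximum when (2j+1)*theta is as close as possible to pi/2, i.e. j = round(pi/(4*theta) - 1/2).
pi/(4*theta) - 1/2 = 94467.1253
(For comparison, the common estimate pi/4 * sqrt(N/k) = 94467.6253; the exact maximiser is used here.)
Optimal iterations = 94467

94467


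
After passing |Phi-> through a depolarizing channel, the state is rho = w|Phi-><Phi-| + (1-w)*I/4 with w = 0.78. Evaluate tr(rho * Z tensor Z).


|Phi-> = (|00> - |11>)/sqrt(2)
For the pure Bell state, <Z_A Z_B> = +1 (Bell-state Pauli correlator).
The maximally-mixed part I/4 has tr(I/4 * P tensor P) = 0 for any traceless Pauli P.
So <Z_A Z_B>_rho = w * (+1) + (1 - w) * 0
= 0.78 * (+1)
= 0.7800

0.7800


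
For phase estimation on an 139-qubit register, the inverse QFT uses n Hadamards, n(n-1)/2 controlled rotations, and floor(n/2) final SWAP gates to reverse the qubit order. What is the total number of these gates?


Hadamard gates: 139
Controlled rotations: n*(n-1)/2 = 139*138/2 = 9591
SWAP gates: floor(n/2) = floor(139/2) = 69
Total = 139 + 9591 + 69
= 9799

9799


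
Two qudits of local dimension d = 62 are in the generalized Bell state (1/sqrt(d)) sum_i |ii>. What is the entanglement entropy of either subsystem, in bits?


For a maximally entangled state in d x d:
S = log2(d) = log2(62)
= 5.9542

5.9542


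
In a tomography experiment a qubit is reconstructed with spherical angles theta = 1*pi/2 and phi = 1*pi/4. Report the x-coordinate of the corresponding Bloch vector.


theta = 1.5708, phi = 0.7854
r_x = sin(theta)*cos(phi) = 1.0000 * 0.7071
r_x = 0.7071

0.7071


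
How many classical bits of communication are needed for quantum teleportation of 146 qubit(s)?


Quantum teleportation requires 2 classical bits per qubit teleported.
146 qubit(s) -> 2 * 146 = 292 classical bits

292


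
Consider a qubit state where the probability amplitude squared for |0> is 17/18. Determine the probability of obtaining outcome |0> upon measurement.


|alpha|^2 = 17/18 = 0.9444
|beta|^2 = 1 - 17/18 = 1/18 = 0.0556
P(|0>) = |alpha|^2 = 0.9444

0.9444


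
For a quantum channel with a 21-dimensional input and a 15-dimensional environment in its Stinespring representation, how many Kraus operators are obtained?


Tracing out the environment in an orthonormal basis {|i>_E} gives Kraus operators K_i = <i|_E U |0>_E.
Number of Kraus operators = dim(H_env) = d_env
= 15

15


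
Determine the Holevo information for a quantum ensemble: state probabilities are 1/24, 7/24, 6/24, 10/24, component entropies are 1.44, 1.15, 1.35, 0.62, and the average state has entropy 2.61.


chi = S(rho) - sum_i p_i * S(rho_i)
Weighted entropy = 1/24 * 1.44 + 7/24 * 1.15 + 6/24 * 1.35 + 10/24 * 0.62
= 0.9912
chi = 2.61 - 0.9912
= 1.6187

1.6187


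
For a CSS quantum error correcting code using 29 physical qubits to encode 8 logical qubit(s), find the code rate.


Code rate R = k/n
= 8/29
= 0.2759

0.2759


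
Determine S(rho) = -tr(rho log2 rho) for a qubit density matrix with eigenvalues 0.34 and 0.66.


S = -p*log2(p) - (1-p)*log2(1-p)
p = 0.3400, 1-p = 0.6600
= -0.3400 * log2(0.3400) - 0.6600 * log2(0.6600)
= -(-0.5292) - (-0.3956)
= 0.9248

0.9248


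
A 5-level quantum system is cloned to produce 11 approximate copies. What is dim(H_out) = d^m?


Output space = H^(tensor 11) where dim(H) = 5
dim = 5^11
= 25 (after 2 factors)
= 125 (after 3 factors)
= 625 (after 4 factors)
= 3125 (after 5 factors)
= 15625 (after 6 factors)
= 78125 (after 7 factors)
= 390625 (after 8 factors)
= 1953125 (after 9 factors)
= 9765625 (after 10 factors)
= 48828125 (after 11 factors)
= 48828125

48828125


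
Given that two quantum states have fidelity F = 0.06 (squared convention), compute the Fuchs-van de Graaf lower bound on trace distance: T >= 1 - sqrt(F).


Fuchs-van de Graaf (squared-fidelity convention): 1 - sqrt(F) <= T <= sqrt(1 - F).
Lower bound: T >= 1 - sqrt(F)
sqrt(F) = sqrt(0.06) = 0.2449
T >= 1 - 0.2449
T >= 0.7551

0.7551


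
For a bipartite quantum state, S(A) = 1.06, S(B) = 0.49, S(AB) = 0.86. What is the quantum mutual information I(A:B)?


I(A:B) = S(A) + S(B) - S(AB)
= 1.06 + 0.49 - 0.86
= 0.6900

0.6900


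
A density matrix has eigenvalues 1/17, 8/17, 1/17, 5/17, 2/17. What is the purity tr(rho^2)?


tr(rho^2) = sum of eigenvalues squared
= (1/17)^2 + (8/17)^2 + (1/17)^2 + (5/17)^2 + (2/17)^2
= (1 + 64 + 1 + 25 + 4) / 289
= 95/289
= 0.3287

0.3287


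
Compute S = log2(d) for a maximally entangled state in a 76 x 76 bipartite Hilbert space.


For a maximally entangled state in d x d:
S = log2(d) = log2(76)
= 6.2479

6.2479


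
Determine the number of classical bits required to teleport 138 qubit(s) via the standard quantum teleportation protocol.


Quantum teleportation requires 2 classical bits per qubit teleported.
138 qubit(s) -> 2 * 138 = 276 classical bits

276


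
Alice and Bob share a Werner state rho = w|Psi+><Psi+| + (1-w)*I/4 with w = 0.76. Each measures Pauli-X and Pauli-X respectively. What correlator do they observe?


|Psi+> = (|01> + |10>)/sqrt(2)
For the pure Bell state, <X_A X_B> = +1 (Bell-state Pauli correlator).
The maximally-mixed part I/4 has tr(I/4 * P tensor P) = 0 for any traceless Pauli P.
So <X_A X_B>_rho = w * (+1) + (1 - w) * 0
= 0.76 * (+1)
= 0.7600

0.7600


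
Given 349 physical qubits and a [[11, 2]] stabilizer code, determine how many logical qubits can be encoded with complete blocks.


Each code block uses 11 physical qubits for 2 logical qubit(s).
Number of complete blocks = floor(349 / 11) = 31
Logical qubits = 31 * 2
= 62

62


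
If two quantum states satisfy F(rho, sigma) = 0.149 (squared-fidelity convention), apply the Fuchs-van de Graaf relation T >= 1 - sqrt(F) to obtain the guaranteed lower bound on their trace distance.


Fuchs-van de Graaf (squared-fidelity convention): 1 - sqrt(F) <= T <= sqrt(1 - F).
Lower bound: T >= 1 - sqrt(F)
sqrt(F) = sqrt(0.149) = 0.3860
T >= 1 - 0.3860
T >= 0.6140

0.6140


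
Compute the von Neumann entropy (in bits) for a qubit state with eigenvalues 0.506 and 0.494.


S = -p*log2(p) - (1-p)*log2(1-p)
p = 0.5060, 1-p = 0.4940
= -0.5060 * log2(0.5060) - 0.4940 * log2(0.4940)
= -(-0.4973) - (-0.5026)
= 0.9999

0.9999


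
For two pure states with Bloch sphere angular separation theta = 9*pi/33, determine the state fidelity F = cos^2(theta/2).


For states separated by angle theta on Bloch sphere:
F = cos^2(theta/2)
theta = 9*pi/33 = 0.8568
theta/2 = 0.4284
cos(theta/2) = 0.9096
F = 0.8274

0.8274


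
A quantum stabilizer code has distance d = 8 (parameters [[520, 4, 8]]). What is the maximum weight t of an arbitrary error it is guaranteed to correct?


Code parameters: [[520, 4, 8]], distance d = 8.
Number of correctable errors = floor((d-1)/2)
= floor((8 - 1)/2)
= floor(7/2)
= 3

3


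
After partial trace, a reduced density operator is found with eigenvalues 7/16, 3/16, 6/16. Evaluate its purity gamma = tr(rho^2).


tr(rho^2) = sum of eigenvalues squared
= (7/16)^2 + (3/16)^2 + (6/16)^2
= (49 + 9 + 36) / 256
= 94/256
= 0.3672

0.3672


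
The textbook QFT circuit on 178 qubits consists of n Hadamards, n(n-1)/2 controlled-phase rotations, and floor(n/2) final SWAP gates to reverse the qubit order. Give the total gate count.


Hadamard gates: 178
Controlled rotations: n*(n-1)/2 = 178*177/2 = 15753
SWAP gates: floor(n/2) = floor(178/2) = 89
Total = 178 + 15753 + 89
= 16020

16020


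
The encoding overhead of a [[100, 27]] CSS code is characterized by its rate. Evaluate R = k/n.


Code rate R = k/n
= 27/100
= 0.2700

0.2700


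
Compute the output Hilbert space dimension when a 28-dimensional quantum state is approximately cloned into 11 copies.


Output space = H^(tensor 11) where dim(H) = 28
dim = 28^11
= 784 (after 2 factors)
= 21952 (after 3 factors)
= 614656 (after 4 factors)
= 17210368 (after 5 factors)
= 481890304 (after 6 factors)
= 13492928512 (after 7 factors)
= 377801998336 (after 8 factors)
= 10578455953408 (after 9 factors)
= 296196766695424 (after 10 factors)
= 8293509467471872 (after 11 factors)
= 8293509467471872

8293509467471872


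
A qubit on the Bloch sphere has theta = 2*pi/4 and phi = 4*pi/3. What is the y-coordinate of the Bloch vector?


theta = 1.5708, phi = 4.1888
r_y = sin(theta)*sin(phi) = 1.0000 * -0.8660
r_y = -0.8660

-0.8660


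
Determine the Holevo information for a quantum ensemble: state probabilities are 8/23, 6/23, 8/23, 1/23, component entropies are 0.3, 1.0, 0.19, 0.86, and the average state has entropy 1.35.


chi = S(rho) - sum_i p_i * S(rho_i)
Weighted entropy = 8/23 * 0.3 + 6/23 * 1.0 + 8/23 * 0.19 + 1/23 * 0.86
= 0.4687
chi = 1.35 - 0.4687
= 0.8813

0.8813


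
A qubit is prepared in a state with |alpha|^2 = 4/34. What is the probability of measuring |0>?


|alpha|^2 = 4/34 = 0.1176
|beta|^2 = 1 - 4/34 = 30/34 = 0.8824
P(|0>) = |alpha|^2 = 0.1176

0.1176


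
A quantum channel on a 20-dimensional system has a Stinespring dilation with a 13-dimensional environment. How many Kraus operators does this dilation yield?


Tracing out the environment in an orthonormal basis {|i>_E} gives Kraus operators K_i = <i|_E U |0>_E.
Number of Kraus operators = dim(H_env) = d_env
= 13

13


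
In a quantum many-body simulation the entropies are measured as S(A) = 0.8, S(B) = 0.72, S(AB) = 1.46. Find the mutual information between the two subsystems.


I(A:B) = S(A) + S(B) - S(AB)
= 0.8 + 0.72 - 1.46
= 0.0600

0.0600


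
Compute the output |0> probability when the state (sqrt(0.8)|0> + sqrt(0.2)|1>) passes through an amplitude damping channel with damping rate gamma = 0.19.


For amplitude damping with parameter gamma on state sqrt(a)|0> + sqrt(b)|1>:
alpha^2 = 0.8, beta^2 = 0.2
P(|0>) = alpha^2 + gamma * beta^2
= 0.8 + 0.19 * 0.2
= 0.8 + 0.0380
= 0.8380

0.8380


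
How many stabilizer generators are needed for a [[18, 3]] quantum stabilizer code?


For an [[n,k]] stabilizer code:
Number of stabilizer generators = n - k
= 18 - 3
= 15

15


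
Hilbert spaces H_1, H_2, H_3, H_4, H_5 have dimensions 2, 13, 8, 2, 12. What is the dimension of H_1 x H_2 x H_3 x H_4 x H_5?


dim(H_1 x H_2 x H_3 x H_4 x H_5) = 2 * 13 * 8 * 2 * 12
= 26 * 8 * 2 * 12
= 208 * 2 * 12
= 416 * 12
= 4992

4992


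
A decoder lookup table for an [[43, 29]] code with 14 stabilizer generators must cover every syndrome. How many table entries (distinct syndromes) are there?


Each stabilizer generator gives a binary (+1 or -1) measurement outcome.
With 14 independent generators:
Total syndromes = 2^14
= 16384

16384


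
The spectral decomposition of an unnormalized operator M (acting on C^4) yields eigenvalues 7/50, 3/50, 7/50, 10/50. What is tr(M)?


tr(M) = sum of eigenvalues
= 7/50 + 3/50 + 7/50 + 10/50
= 27/50
= 0.5400

0.5400


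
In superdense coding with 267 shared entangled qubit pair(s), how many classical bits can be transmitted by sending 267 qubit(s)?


Superdense coding allows 2 classical bits per shared entangled pair.
267 pair(s) -> 2 * 267 = 534 classical bits

534


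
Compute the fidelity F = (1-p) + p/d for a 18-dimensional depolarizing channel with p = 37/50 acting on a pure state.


F = (1-p) + p/d
= (1 - 0.7400) + 0.7400/18
= 0.2600 + 0.0411
= 0.3011

0.3011


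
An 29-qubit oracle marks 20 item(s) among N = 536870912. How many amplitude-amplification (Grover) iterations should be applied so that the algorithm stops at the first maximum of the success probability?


After j Grover iterations the success probability is P(j) = sin^2((2j+1)*theta), where sin(theta) = sqrt(k/N).
N = 2^29 = 536870912, k = 20
sin(theta) = sqrt(k/N) = 0.0001930101111
theta = arcsin(sqrt(k/N)) = 0.0001930101123 rad
P(j) reaches its first maximum when (2j+1)*theta is as close as possible to pi/2, i.e. j = round(pi/(4*theta) - 1/2).
pi/(4*theta) - 1/2 = 4068.7073
(For comparison, the common estimate pi/4 * sqrt(N/k) = 4069.2074; the exact maximiser is used here.)
Optimal iterations = 4069

4069


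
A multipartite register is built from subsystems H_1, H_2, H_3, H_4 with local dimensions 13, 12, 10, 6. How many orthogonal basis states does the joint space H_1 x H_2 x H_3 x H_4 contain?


dim(H_1 x H_2 x H_3 x H_4) = 13 * 12 * 10 * 6
= 156 * 10 * 6
= 1560 * 6
= 9360

9360


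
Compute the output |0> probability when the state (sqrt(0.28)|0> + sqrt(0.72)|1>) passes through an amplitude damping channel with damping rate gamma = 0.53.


For amplitude damping with parameter gamma on state sqrt(a)|0> + sqrt(b)|1>:
alpha^2 = 0.28, beta^2 = 0.72
P(|0>) = alpha^2 + gamma * beta^2
= 0.28 + 0.53 * 0.72
= 0.28 + 0.3816
= 0.6616

0.6616


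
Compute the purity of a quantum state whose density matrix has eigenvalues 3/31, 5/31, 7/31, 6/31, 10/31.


tr(rho^2) = sum of eigenvalues squared
= (3/31)^2 + (5/31)^2 + (7/31)^2 + (6/31)^2 + (10/31)^2
= (9 + 25 + 49 + 36 + 100) / 961
= 219/961
= 0.2279

0.2279


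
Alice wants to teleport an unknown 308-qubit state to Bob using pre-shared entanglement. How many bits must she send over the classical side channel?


Quantum teleportation requires 2 classical bits per qubit teleported.
308 qubit(s) -> 2 * 308 = 616 classical bits

616


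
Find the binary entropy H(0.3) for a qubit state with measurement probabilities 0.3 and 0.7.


S = -p*log2(p) - (1-p)*log2(1-p)
p = 0.3000, 1-p = 0.7000
= -0.3000 * log2(0.3000) - 0.7000 * log2(0.7000)
= -(-0.5211) - (-0.3602)
= 0.8813

0.8813


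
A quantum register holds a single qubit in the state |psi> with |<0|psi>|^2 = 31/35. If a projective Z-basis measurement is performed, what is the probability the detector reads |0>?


|alpha|^2 = 31/35 = 0.8857
|beta|^2 = 1 - 31/35 = 4/35 = 0.1143
P(|0>) = |alpha|^2 = 0.8857

0.8857


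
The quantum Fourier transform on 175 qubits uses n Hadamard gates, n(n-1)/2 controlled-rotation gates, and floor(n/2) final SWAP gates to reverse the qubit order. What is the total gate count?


Hadamard gates: 175
Controlled rotations: n*(n-1)/2 = 175*174/2 = 15225
SWAP gates: floor(n/2) = floor(175/2) = 87
Total = 175 + 15225 + 87
= 15487

15487


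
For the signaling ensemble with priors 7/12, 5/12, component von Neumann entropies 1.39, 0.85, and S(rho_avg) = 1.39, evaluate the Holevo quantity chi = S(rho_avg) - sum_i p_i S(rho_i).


chi = S(rho) - sum_i p_i * S(rho_i)
Weighted entropy = 7/12 * 1.39 + 5/12 * 0.85
= 1.1650
chi = 1.39 - 1.1650
= 0.2250

0.2250


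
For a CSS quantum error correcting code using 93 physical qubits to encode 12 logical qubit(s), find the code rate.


Code rate R = k/n
= 12/93
= 0.1290

0.1290


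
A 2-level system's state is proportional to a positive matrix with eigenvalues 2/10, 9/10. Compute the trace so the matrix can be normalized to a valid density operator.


tr(M) = sum of eigenvalues
= 2/10 + 9/10
= 11/10
= 1.1000

1.1000


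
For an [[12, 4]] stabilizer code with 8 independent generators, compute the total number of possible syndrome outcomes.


Each stabilizer generator gives a binary (+1 or -1) measurement outcome.
With 8 independent generators:
Total syndromes = 2^8
= 256

256


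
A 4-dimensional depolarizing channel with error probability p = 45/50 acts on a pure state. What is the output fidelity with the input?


F = (1-p) + p/d
= (1 - 0.9000) + 0.9000/4
= 0.1000 + 0.2250
= 0.3250

0.3250


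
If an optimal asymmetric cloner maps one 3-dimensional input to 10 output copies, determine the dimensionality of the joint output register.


Output space = H^(tensor 10) where dim(H) = 3
dim = 3^10
= 9 (after 2 factors)
= 27 (after 3 factors)
= 81 (after 4 factors)
= 243 (after 5 factors)
= 729 (after 6 factors)
= 2187 (after 7 factors)
= 6561 (after 8 factors)
= 19683 (after 9 factors)
= 59049 (after 10 factors)
= 59049

59049


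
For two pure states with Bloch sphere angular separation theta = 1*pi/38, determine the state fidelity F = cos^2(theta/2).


For states separated by angle theta on Bloch sphere:
F = cos^2(theta/2)
theta = 1*pi/38 = 0.0827
theta/2 = 0.0413
cos(theta/2) = 0.9991
F = 0.9983

0.9983


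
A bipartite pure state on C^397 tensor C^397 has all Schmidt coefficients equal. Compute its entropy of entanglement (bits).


For a maximally entangled state in d x d:
S = log2(d) = log2(397)
= 8.6330

8.6330


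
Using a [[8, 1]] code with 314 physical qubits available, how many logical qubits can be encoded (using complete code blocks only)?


Each code block uses 8 physical qubits for 1 logical qubit(s).
Number of complete blocks = floor(314 / 8) = 39
Logical qubits = 39 * 1
= 39

39


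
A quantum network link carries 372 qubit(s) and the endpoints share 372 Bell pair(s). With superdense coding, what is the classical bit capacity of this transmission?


Superdense coding allows 2 classical bits per shared entangled pair.
372 pair(s) -> 2 * 372 = 744 classical bits

744


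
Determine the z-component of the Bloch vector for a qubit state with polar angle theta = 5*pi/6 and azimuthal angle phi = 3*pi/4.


theta = 2.6180, phi = 2.3562
r_z = cos(theta) = -0.8660

-0.8660


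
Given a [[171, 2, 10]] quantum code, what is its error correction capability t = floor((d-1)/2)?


Code parameters: [[171, 2, 10]], distance d = 10.
Number of correctable errors = floor((d-1)/2)
= floor((10 - 1)/2)
= floor(9/2)
= 4

4


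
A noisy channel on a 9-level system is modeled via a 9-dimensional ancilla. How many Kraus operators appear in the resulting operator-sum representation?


Tracing out the environment in an orthonormal basis {|i>_E} gives Kraus operators K_i = <i|_E U |0>_E.
Number of Kraus operators = dim(H_env) = d_env
= 9

9


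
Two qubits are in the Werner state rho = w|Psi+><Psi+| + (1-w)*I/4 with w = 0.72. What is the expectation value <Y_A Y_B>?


|Psi+> = (|01> + |10>)/sqrt(2)
For the pure Bell state, <Y_A Y_B> = +1 (Bell-state Pauli correlator).
The maximally-mixed part I/4 has tr(I/4 * P tensor P) = 0 for any traceless Pauli P.
So <Y_A Y_B>_rho = w * (+1) + (1 - w) * 0
= 0.72 * (+1)
= 0.7200

0.7200


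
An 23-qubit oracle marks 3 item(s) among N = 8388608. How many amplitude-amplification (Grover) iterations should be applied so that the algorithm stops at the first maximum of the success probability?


After j Grover iterations the success probability is P(j) = sin^2((2j+1)*theta), where sin(theta) = sqrt(k/N).
N = 2^23 = 8388608, k = 3
sin(theta) = sqrt(k/N) = 0.0005980199567
theta = arcsin(sqrt(k/N)) = 0.0005980199924 rad
P(j) reaches its first maximum when (2j+1)*theta is as close as possible to pi/2, i.e. j = round(pi/(4*theta) - 1/2).
pi/(4*theta) - 1/2 = 1312.8309
(For comparison, the common estimate pi/4 * sqrt(N/k) = 1313.3310; the exact maximiser is used here.)
Optimal iterations = 1313

1313


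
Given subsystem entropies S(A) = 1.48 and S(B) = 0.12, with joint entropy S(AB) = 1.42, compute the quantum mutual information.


I(A:B) = S(A) + S(B) - S(AB)
= 1.48 + 0.12 - 1.42
= 0.1800

0.1800


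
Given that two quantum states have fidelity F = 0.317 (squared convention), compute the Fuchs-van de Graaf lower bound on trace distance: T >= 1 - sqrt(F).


Fuchs-van de Graaf (squared-fidelity convention): 1 - sqrt(F) <= T <= sqrt(1 - F).
Lower bound: T >= 1 - sqrt(F)
sqrt(F) = sqrt(0.317) = 0.5630
T >= 1 - 0.5630
T >= 0.4370

0.4370


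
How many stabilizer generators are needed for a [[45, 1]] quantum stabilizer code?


For an [[n,k]] stabilizer code:
Number of stabilizer generators = n - k
= 45 - 1
= 44

44


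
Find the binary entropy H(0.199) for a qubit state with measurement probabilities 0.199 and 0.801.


S = -p*log2(p) - (1-p)*log2(1-p)
p = 0.1990, 1-p = 0.8010
= -0.1990 * log2(0.1990) - 0.8010 * log2(0.8010)
= -(-0.4635) - (-0.2564)
= 0.7199

0.7199


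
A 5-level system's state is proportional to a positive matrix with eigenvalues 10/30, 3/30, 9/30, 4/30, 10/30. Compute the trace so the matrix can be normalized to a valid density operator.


tr(M) = sum of eigenvalues
= 10/30 + 3/30 + 9/30 + 4/30 + 10/30
= 36/30
= 1.2000

1.2000


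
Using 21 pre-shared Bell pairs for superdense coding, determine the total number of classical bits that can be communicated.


Superdense coding allows 2 classical bits per shared entangled pair.
21 pair(s) -> 2 * 21 = 42 classical bits

42


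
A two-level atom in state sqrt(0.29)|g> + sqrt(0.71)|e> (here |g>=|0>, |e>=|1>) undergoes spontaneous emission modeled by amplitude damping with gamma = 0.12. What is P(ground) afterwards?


For amplitude damping with parameter gamma on state sqrt(a)|0> + sqrt(b)|1>:
alpha^2 = 0.29, beta^2 = 0.71
P(|0>) = alpha^2 + gamma * beta^2
= 0.29 + 0.12 * 0.71
= 0.29 + 0.0852
= 0.3752

0.3752


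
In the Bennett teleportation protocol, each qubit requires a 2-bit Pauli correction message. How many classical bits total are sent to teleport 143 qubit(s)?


Quantum teleportation requires 2 classical bits per qubit teleported.
143 qubit(s) -> 2 * 143 = 286 classical bits

286


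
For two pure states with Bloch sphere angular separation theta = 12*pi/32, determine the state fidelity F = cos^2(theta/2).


For states separated by angle theta on Bloch sphere:
F = cos^2(theta/2)
theta = 12*pi/32 = 1.1781
theta/2 = 0.5890
cos(theta/2) = 0.8315
F = 0.6913

0.6913


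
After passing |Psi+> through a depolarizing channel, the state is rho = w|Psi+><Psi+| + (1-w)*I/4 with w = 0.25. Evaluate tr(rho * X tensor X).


|Psi+> = (|01> + |10>)/sqrt(2)
For the pure Bell state, <X_A X_B> = +1 (Bell-state Pauli correlator).
The maximally-mixed part I/4 has tr(I/4 * P tensor P) = 0 for any traceless Pauli P.
So <X_A X_B>_rho = w * (+1) + (1 - w) * 0
= 0.25 * (+1)
= 0.2500

0.2500


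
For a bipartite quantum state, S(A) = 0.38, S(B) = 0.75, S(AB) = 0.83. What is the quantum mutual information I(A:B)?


I(A:B) = S(A) + S(B) - S(AB)
= 0.38 + 0.75 - 0.83
= 0.3000

0.3000


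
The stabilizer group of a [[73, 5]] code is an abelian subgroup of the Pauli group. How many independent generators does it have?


For an [[n,k]] stabilizer code:
Number of stabilizer generators = n - k
= 73 - 5
= 68

68


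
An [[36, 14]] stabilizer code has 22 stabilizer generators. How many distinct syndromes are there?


Each stabilizer generator gives a binary (+1 or -1) measurement outcome.
With 22 independent generators:
Total syndromes = 2^22
= 4194304

4194304


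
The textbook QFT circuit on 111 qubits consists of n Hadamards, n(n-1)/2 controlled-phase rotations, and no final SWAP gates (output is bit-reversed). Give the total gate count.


Hadamard gates: 111
Controlled rotations: n*(n-1)/2 = 111*110/2 = 6105
SWAP gates: 0 (omitted)
Total = 111 + 6105
= 6216

6216


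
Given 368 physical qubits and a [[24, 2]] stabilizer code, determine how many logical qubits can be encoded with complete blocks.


Each code block uses 24 physical qubits for 2 logical qubit(s).
Number of complete blocks = floor(368 / 24) = 15
Logical qubits = 15 * 2
= 30

30


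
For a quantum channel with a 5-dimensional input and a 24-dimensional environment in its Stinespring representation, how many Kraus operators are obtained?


Tracing out the environment in an orthonormal basis {|i>_E} gives Kraus operators K_i = <i|_E U |0>_E.
Number of Kraus operators = dim(H_env) = d_env
= 24

24


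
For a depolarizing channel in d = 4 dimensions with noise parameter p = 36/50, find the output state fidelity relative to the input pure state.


F = (1-p) + p/d
= (1 - 0.7200) + 0.7200/4
= 0.2800 + 0.1800
= 0.4600

0.4600


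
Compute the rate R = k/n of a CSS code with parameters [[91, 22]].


Code rate R = k/n
= 22/91
= 0.2418

0.2418


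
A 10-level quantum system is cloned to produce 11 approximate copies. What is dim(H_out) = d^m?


Output space = H^(tensor 11) where dim(H) = 10
dim = 10^11
= 100 (after 2 factors)
= 1000 (after 3 factors)
= 10000 (after 4 factors)
= 100000 (after 5 factors)
= 1000000 (after 6 factors)
= 10000000 (after 7 factors)
= 100000000 (after 8 factors)
= 1000000000 (after 9 factors)
= 10000000000 (after 10 factors)
= 100000000000 (after 11 factors)
= 100000000000

100000000000


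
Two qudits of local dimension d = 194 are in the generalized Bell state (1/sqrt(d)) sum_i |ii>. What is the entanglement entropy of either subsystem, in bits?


For a maximally entangled state in d x d:
S = log2(d) = log2(194)
= 7.5999

7.5999


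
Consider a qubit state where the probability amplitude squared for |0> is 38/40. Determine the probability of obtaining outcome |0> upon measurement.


|alpha|^2 = 38/40 = 0.9500
|beta|^2 = 1 - 38/40 = 2/40 = 0.0500
P(|0>) = |alpha|^2 = 0.9500

0.9500


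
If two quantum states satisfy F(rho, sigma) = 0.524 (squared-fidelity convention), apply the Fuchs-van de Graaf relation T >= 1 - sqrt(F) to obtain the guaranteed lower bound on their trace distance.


Fuchs-van de Graaf (squared-fidelity convention): 1 - sqrt(F) <= T <= sqrt(1 - F).
Lower bound: T >= 1 - sqrt(F)
sqrt(F) = sqrt(0.524) = 0.7239
T >= 1 - 0.7239
T >= 0.2761

0.2761


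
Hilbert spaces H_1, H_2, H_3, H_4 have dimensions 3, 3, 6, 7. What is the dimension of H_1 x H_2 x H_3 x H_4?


dim(H_1 x H_2 x H_3 x H_4) = 3 * 3 * 6 * 7
= 9 * 6 * 7
= 54 * 7
= 378

378


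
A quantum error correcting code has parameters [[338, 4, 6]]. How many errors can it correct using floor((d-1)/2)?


Code parameters: [[338, 4, 6]], distance d = 6.
Number of correctable errors = floor((d-1)/2)
= floor((6 - 1)/2)
= floor(5/2)
= 2

2


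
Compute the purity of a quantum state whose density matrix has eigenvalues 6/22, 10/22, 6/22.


tr(rho^2) = sum of eigenvalues squared
= (6/22)^2 + (10/22)^2 + (6/22)^2
= (36 + 100 + 36) / 484
= 172/484
= 0.3554

0.3554


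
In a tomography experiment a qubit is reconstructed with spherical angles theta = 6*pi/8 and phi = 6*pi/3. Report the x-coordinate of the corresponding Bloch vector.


theta = 2.3562, phi = 6.2832
r_x = sin(theta)*cos(phi) = 0.7071 * 1.0000
r_x = 0.7071

0.7071


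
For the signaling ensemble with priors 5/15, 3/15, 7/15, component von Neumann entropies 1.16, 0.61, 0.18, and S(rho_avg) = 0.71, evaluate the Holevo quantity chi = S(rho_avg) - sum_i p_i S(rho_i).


chi = S(rho) - sum_i p_i * S(rho_i)
Weighted entropy = 5/15 * 1.16 + 3/15 * 0.61 + 7/15 * 0.18
= 0.5927
chi = 0.71 - 0.5927
= 0.1173

0.1173


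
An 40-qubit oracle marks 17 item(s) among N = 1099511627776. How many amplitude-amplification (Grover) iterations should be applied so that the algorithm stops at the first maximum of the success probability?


After j Grover iterations the success probability is P(j) = sin^2((2j+1)*theta), where sin(theta) = sqrt(k/N).
N = 2^40 = 1099511627776, k = 17
sin(theta) = sqrt(k/N) = 3.932099939e-06
theta = arcsin(sqrt(k/N)) = 3.932099939e-06 rad
P(j) reaches its first maximum when (2j+1)*theta is as close as possible to pi/2, i.e. j = round(pi/(4*theta) - 1/2).
pi/(4*theta) - 1/2 = 199739.6326
(For comparison, the common estimate pi/4 * sqrt(N/k) = 199740.1326; the exact maximiser is used here.)
Optimal iterations = 199740

199740


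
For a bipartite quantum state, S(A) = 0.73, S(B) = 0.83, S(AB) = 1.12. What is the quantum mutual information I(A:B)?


I(A:B) = S(A) + S(B) - S(AB)
= 0.73 + 0.83 - 1.12
= 0.4400

0.4400


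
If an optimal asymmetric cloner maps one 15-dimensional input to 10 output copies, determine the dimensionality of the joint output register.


Output space = H^(tensor 10) where dim(H) = 15
dim = 15^10
= 225 (after 2 factors)
= 3375 (after 3 factors)
= 50625 (after 4 factors)
= 759375 (after 5 factors)
= 11390625 (after 6 factors)
= 170859375 (after 7 factors)
= 2562890625 (after 8 factors)
= 38443359375 (after 9 factors)
= 576650390625 (after 10 factors)
= 576650390625

576650390625


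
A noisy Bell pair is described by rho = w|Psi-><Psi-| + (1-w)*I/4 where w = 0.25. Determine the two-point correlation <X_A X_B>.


|Psi-> = (|01> - |10>)/sqrt(2)
For the pure Bell state, <X_A X_B> = -1 (Bell-state Pauli correlator).
The maximally-mixed part I/4 has tr(I/4 * P tensor P) = 0 for any traceless Pauli P.
So <X_A X_B>_rho = w * (-1) + (1 - w) * 0
= 0.25 * (-1)
= -0.2500

-0.2500


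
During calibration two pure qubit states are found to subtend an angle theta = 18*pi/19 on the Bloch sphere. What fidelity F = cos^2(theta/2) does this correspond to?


For states separated by angle theta on Bloch sphere:
F = cos^2(theta/2)
theta = 18*pi/19 = 2.9762
theta/2 = 1.4881
cos(theta/2) = 0.0826
F = 0.0068

0.0068


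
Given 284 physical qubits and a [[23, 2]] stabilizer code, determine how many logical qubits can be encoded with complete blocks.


Each code block uses 23 physical qubits for 2 logical qubit(s).
Number of complete blocks = floor(284 / 23) = 12
Logical qubits = 12 * 2
= 24

24


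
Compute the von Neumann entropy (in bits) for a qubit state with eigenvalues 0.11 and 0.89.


S = -p*log2(p) - (1-p)*log2(1-p)
p = 0.1100, 1-p = 0.8900
= -0.1100 * log2(0.1100) - 0.8900 * log2(0.8900)
= -(-0.3503) - (-0.1496)
= 0.4999

0.4999


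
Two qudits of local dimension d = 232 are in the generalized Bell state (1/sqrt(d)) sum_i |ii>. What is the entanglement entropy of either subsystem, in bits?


For a maximally entangled state in d x d:
S = log2(d) = log2(232)
= 7.8580

7.8580


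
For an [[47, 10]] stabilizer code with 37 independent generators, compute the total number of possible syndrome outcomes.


Each stabilizer generator gives a binary (+1 or -1) measurement outcome.
With 37 independent generators:
Total syndromes = 2^37
= 137438953472

137438953472


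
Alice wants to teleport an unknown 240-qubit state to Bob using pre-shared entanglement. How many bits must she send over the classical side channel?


Quantum teleportation requires 2 classical bits per qubit teleported.
240 qubit(s) -> 2 * 240 = 480 classical bits

480


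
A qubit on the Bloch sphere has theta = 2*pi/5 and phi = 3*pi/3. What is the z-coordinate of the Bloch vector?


theta = 1.2566, phi = 3.1416
r_z = cos(theta) = 0.3090

0.3090


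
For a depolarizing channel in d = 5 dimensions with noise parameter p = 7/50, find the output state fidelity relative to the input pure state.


F = (1-p) + p/d
= (1 - 0.1400) + 0.1400/5
= 0.8600 + 0.0280
= 0.8880

0.8880


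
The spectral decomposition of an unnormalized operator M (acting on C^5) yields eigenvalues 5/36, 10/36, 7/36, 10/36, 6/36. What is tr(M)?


tr(M) = sum of eigenvalues
= 5/36 + 10/36 + 7/36 + 10/36 + 6/36
= 38/36
= 1.0556

1.0556


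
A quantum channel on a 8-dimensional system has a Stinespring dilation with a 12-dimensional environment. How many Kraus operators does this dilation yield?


Tracing out the environment in an orthonormal basis {|i>_E} gives Kraus operators K_i = <i|_E U |0>_E.
Number of Kraus operators = dim(H_env) = d_env
= 12

12


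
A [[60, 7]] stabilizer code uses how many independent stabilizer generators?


For an [[n,k]] stabilizer code:
Number of stabilizer generators = n - k
= 60 - 7
= 53

53


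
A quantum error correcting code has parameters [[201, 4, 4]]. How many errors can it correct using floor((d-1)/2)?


Code parameters: [[201, 4, 4]], distance d = 4.
Number of correctable errors = floor((d-1)/2)
= floor((4 - 1)/2)
= floor(3/2)
= 1

1


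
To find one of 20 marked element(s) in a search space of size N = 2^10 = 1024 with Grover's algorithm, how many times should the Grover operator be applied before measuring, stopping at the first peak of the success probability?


After j Grover iterations the success probability is P(j) = sin^2((2j+1)*theta), where sin(theta) = sqrt(k/N).
N = 2^10 = 1024, k = 20
sin(theta) = sqrt(k/N) = 0.1397542486
theta = arcsin(sqrt(k/N)) = 0.1402132233 rad
P(j) reaches its first maximum when (2j+1)*theta is as close as possible to pi/2, i.e. j = round(pi/(4*theta) - 1/2).
pi/(4*theta) - 1/2 = 5.1015
(For comparison, the common estimate pi/4 * sqrt(N/k) = 5.6199; the exact maximiser is used here.)
Optimal iterations = 5

5


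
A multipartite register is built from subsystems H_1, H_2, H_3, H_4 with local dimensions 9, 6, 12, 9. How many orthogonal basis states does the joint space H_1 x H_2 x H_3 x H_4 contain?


dim(H_1 x H_2 x H_3 x H_4) = 9 * 6 * 12 * 9
= 54 * 12 * 9
= 648 * 9
= 5832

5832


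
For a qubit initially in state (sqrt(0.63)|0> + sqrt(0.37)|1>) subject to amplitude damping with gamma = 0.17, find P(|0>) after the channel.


For amplitude damping with parameter gamma on state sqrt(a)|0> + sqrt(b)|1>:
alpha^2 = 0.63, beta^2 = 0.37
P(|0>) = alpha^2 + gamma * beta^2
= 0.63 + 0.17 * 0.37
= 0.63 + 0.0629
= 0.6929

0.6929


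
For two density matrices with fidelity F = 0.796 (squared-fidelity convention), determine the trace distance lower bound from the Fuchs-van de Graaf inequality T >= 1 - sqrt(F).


Fuchs-van de Graaf (squared-fidelity convention): 1 - sqrt(F) <= T <= sqrt(1 - F).
Lower bound: T >= 1 - sqrt(F)
sqrt(F) = sqrt(0.796) = 0.8922
T >= 1 - 0.8922
T >= 0.1078

0.1078


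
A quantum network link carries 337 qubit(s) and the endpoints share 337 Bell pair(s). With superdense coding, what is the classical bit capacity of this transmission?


Superdense coding allows 2 classical bits per shared entangled pair.
337 pair(s) -> 2 * 337 = 674 classical bits

674


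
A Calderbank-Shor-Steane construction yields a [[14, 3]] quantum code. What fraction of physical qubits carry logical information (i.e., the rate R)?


Code rate R = k/n
= 3/14
= 0.2143

0.2143


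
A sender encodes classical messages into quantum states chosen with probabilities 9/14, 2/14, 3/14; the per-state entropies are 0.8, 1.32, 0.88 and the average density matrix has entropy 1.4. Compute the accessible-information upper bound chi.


chi = S(rho) - sum_i p_i * S(rho_i)
Weighted entropy = 9/14 * 0.8 + 2/14 * 1.32 + 3/14 * 0.88
= 0.8914
chi = 1.4 - 0.8914
= 0.5086

0.5086


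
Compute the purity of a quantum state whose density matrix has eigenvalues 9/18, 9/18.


tr(rho^2) = sum of eigenvalues squared
= (9/18)^2 + (9/18)^2
= (81 + 81) / 324
= 162/324
= 0.5000

0.5000


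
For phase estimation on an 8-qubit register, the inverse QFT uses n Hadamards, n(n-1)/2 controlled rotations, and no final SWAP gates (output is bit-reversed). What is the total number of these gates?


Hadamard gates: 8
Controlled rotations: n*(n-1)/2 = 8*7/2 = 28
SWAP gates: 0 (omitted)
Total = 8 + 28
= 36

36


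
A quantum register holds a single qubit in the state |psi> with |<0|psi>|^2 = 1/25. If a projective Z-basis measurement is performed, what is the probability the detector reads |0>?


|alpha|^2 = 1/25 = 0.0400
|beta|^2 = 1 - 1/25 = 24/25 = 0.9600
P(|0>) = |alpha|^2 = 0.0400

0.0400


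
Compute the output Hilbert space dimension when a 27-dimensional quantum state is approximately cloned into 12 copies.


Output space = H^(tensor 12) where dim(H) = 27
dim = 27^12
= 729 (after 2 factors)
= 19683 (after 3 factors)
= 531441 (after 4 factors)
= 14348907 (after 5 factors)
= 387420489 (after 6 factors)
= 10460353203 (after 7 factors)
= 282429536481 (after 8 factors)
= 7625597484987 (after 9 factors)
= 205891132094649 (after 10 factors)
= 5559060566555523 (after 11 factors)
= 150094635296999121 (after 12 factors)
= 150094635296999121

150094635296999121


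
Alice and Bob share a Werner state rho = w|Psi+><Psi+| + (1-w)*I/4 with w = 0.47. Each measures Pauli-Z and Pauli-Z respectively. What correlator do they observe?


|Psi+> = (|01> + |10>)/sqrt(2)
For the pure Bell state, <Z_A Z_B> = -1 (Bell-state Pauli correlator).
The maximally-mixed part I/4 has tr(I/4 * P tensor P) = 0 for any traceless Pauli P.
So <Z_A Z_B>_rho = w * (-1) + (1 - w) * 0
= 0.47 * (-1)
= -0.4700

-0.4700


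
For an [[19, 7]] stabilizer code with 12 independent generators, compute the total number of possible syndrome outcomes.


Each stabilizer generator gives a binary (+1 or -1) measurement outcome.
With 12 independent generators:
Total syndromes = 2^12
= 4096

4096


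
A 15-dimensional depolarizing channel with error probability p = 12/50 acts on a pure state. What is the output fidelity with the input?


F = (1-p) + p/d
= (1 - 0.2400) + 0.2400/15
= 0.7600 + 0.0160
= 0.7760

0.7760


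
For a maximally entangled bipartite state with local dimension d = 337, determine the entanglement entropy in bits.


For a maximally entangled state in d x d:
S = log2(d) = log2(337)
= 8.3966

8.3966


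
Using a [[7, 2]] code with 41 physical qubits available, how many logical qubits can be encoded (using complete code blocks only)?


Each code block uses 7 physical qubits for 2 logical qubit(s).
Number of complete blocks = floor(41 / 7) = 5
Logical qubits = 5 * 2
= 10

10
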